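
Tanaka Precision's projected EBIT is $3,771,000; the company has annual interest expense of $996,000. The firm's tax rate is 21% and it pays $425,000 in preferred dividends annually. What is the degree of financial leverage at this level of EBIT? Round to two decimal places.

1.69

Interest = $996,000.00.
Pre-tax preferred-dividend burden = $425,000 ÷ (1 − 0.21) = $537,974.68.
DFL = EBIT ÷ [EBIT − I − D_p/(1−t)] = $3,771,000 ÷ [$3,771,000 − $996,000.00 − $537,974.68] = $3,771,000 ÷ $2,237,025.32 = 1.6857.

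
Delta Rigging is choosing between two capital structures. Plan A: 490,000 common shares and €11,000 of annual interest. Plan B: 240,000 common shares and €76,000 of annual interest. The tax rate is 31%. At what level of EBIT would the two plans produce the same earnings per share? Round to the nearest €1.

€138,400

At indifference, (EBIT − 11,000)(1 − t)/490,000 = (EBIT − 76,000)(1 − t)/240,000.
The (1 − t) factor cancels: (EBIT − 11,000) × 240,000 = (EBIT − 76,000) × 490,000.
EBIT × (490,000 − 240,000) = 76,000 × 490,000 − 11,000 × 240,000 = 34,600,000,000, so EBIT = 34,600,000,000 ÷ 250,000 = 138,400.00.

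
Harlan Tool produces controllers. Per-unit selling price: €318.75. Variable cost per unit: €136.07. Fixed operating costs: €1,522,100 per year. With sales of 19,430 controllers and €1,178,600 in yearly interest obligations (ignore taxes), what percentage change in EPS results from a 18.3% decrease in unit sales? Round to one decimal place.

Total contribution margin = 19,430 × €182.68 = €3,549,472.40.
EBIT = €3,549,472.40 − €1,522,100 = €2,027,372.40.
Interest = €1,178,600.00, so EBIT − I = €848,772.40.
Degree of combined leverage = contribution ÷ (EBIT − I) = €3,549,472.40 ÷ €848,772.40 = 4.1819.
%ΔEPS = DCL × %ΔSales = 4.1819 × -18.3% = -76.5%.

-76.5%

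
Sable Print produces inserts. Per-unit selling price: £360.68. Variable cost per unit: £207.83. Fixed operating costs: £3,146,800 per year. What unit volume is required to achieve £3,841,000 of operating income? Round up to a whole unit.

Unit CM = price − variable cost = £360.68 − £207.83 = £152.85.
Units = (FC + target) / CM = (£3,146,800 + £3,841,000) / £152.85 = 45,716.72, so 45,717 inserts.

45,717 inserts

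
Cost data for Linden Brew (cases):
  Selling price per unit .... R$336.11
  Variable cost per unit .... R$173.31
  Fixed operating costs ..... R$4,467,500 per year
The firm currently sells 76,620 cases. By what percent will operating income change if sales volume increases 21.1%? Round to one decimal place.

+32.9%

Total contribution margin = 76,620 × R$162.80 = R$12,473,736.00.
Subtracting fixed costs: EBIT = R$12,473,736.00 − R$4,467,500 = R$8,006,236.00.
Degree of operating leverage = R$12,473,736.00 / R$8,006,236.00 = 1.5580.
So EBIT moves 1.5580 × (+21.1%) = +32.9%.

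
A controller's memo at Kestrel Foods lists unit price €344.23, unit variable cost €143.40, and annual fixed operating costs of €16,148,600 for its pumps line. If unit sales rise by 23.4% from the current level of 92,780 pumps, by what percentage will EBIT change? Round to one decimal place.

Contribution at this volume is 92,780 × €200.83 = €18,633,007.40.
Subtracting fixed costs: EBIT = €18,633,007.40 − €16,148,600 = €2,484,407.40.
DOL = contribution ÷ EBIT = €18,633,007.40 ÷ €2,484,407.40 = 7.5000.
So EBIT moves 7.5000 × (+23.4%) = +175.5%.

+175.5%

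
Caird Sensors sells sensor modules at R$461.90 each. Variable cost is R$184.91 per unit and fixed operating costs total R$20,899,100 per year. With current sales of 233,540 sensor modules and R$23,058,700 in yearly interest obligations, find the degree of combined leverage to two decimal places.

3.12

At 233,540 units, contribution = 233,540 × R$276.99 = R$64,688,244.60.
Subtracting fixed costs: EBIT = R$64,688,244.60 − R$20,899,100 = R$43,789,144.60. Interest = R$23,058,700.00.
DOL = R$64,688,244.60 ÷ R$43,789,144.60 = 1.4773; DFL = R$43,789,144.60 ÷ R$20,730,444.60 = 2.1123.
DCL = DOL × DFL = 1.4773 × 2.1123 = 3.1205.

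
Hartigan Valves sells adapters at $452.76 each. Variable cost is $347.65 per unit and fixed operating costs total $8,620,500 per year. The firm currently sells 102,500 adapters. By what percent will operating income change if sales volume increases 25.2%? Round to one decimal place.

+126.1%

At 102,500 units, contribution = 102,500 × $105.11 = $10,773,775.00.
EBIT = $10,773,775.00 − $8,620,500 = $2,153,275.00.
Degree of operating leverage = $10,773,775.00 / $2,153,275.00 = 5.0034.
Operating income changes by 5.0034 × +25.2% = +126.1%.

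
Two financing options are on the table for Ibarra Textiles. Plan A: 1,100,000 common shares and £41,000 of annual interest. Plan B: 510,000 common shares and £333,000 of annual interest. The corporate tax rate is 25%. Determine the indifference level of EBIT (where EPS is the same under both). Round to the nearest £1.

£585,407

Set EPS_A = EPS_B: (EBIT − £41,000)(1 − 0.25) ÷ 1,100,000 = (EBIT − £333,000)(1 − 0.25) ÷ 510,000.
Cancelling (1 − t) and cross-multiplying: 510,000·(EBIT − 41,000) = 1,100,000·(EBIT − 333,000).
EBIT × (1,100,000 − 510,000) = 333,000 × 1,100,000 − 41,000 × 510,000 = 345,390,000,000, so EBIT = 345,390,000,000 ÷ 590,000 = 585,406.78.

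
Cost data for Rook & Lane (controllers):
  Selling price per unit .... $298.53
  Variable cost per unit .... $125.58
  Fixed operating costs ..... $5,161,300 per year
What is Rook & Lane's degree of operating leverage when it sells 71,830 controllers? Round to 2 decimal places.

1.71

Total contribution margin = 71,830 × $172.95 = $12,422,998.50.
EBIT = $12,422,998.50 − $5,161,300 = $7,261,698.50.
So DOL = total CM / EBIT = $12,422,998.50 / $7,261,698.50 = 1.7108.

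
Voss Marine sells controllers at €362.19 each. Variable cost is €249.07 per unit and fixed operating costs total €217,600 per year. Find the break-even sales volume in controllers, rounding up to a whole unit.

Each unit contributes €362.19 − €249.07 = €113.12.
Break-even Q = €217,600 / €113.12 = 1,923.62 → 1,924 controllers.

1,924 controllers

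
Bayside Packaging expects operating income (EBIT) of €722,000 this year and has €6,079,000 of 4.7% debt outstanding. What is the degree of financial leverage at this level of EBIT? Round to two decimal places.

Annual interest charges come to €285,713.00.
DFL = EBIT ÷ (EBIT − I) = €722,000 ÷ (€722,000 − €285,713.00) = €722,000 ÷ €436,287.00 = 1.6549.

1.65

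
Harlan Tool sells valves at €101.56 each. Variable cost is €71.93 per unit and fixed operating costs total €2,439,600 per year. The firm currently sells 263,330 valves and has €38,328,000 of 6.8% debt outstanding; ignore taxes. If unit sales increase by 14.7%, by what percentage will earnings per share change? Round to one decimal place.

+41.6%

Contribution at this volume is 263,330 × €29.63 = €7,802,467.90.
Operating income = contribution − fixed costs = €7,802,467.90 − €2,439,600 = €5,362,867.90.
After interest of €2,606,304.00, pre-tax earnings = €2,756,563.90.
Degree of combined leverage = contribution ÷ (EBIT − I) = €7,802,467.90 ÷ €2,756,563.90 = 2.8305.
%ΔEPS = DCL × %ΔSales = 2.8305 × +14.7% = +41.6%.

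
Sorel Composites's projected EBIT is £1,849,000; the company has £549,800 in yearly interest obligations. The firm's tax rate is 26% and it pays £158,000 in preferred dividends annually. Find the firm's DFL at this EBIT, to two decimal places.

Interest = £549,800.00.
Preferred dividends grossed up pre-tax: £158,000 / (1 − 0.26) = £213,513.51.
DFL = EBIT ÷ [EBIT − I − D_p/(1−t)] = £1,849,000 ÷ [£1,849,000 − £549,800.00 − £213,513.51] = £1,849,000 ÷ £1,085,686.49 = 1.7031.

1.70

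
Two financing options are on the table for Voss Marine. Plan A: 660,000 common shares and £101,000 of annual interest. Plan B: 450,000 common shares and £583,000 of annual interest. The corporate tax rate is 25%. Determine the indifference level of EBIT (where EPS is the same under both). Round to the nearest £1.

Set EPS_A = EPS_B: (EBIT − £101,000)(1 − 0.25) ÷ 660,000 = (EBIT − £583,000)(1 − 0.25) ÷ 450,000.
Cancelling (1 − t) and cross-multiplying: 450,000·(EBIT − 101,000) = 660,000·(EBIT − 583,000).
EBIT × (660,000 − 450,000) = 583,000 × 660,000 − 101,000 × 450,000 = 339,330,000,000, so EBIT = 339,330,000,000 ÷ 210,000 = 1,615,857.14.

£1,615,857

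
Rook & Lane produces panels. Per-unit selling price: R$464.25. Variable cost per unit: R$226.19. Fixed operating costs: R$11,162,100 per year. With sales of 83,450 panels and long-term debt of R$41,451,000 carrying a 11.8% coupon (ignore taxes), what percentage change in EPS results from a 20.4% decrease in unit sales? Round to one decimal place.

At 83,450 units, contribution = 83,450 × R$238.06 = R$19,866,107.00.
Subtracting fixed costs: EBIT = R$19,866,107.00 − R$11,162,100 = R$8,704,007.00.
Interest = R$4,891,218.00, so EBIT − I = R$3,812,789.00.
Degree of combined leverage = contribution ÷ (EBIT − I) = R$19,866,107.00 ÷ R$3,812,789.00 = 5.2104.
%ΔEPS = DCL × %ΔSales = 5.2104 × -20.4% = -106.3%.

-106.3%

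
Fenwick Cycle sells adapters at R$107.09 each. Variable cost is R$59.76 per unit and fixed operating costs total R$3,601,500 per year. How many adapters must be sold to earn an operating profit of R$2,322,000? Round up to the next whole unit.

Contribution margin per unit = R$107.09 − R$59.76 = R$47.33.
Units = (FC + target) / CM = (R$3,601,500 + R$2,322,000) / R$47.33 = 125,153.18, so 125,154 adapters.

125,154 adapters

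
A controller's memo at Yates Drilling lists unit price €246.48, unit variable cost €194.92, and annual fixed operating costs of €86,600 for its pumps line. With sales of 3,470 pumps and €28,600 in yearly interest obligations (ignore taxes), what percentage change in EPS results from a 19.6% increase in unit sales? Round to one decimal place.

+55.0%

At 3,470 units, contribution = 3,470 × €51.56 = €178,913.20.
EBIT = €178,913.20 − €86,600 = €92,313.20.
After interest of €28,600.00, pre-tax earnings = €63,713.20.
DCL = total CM / (EBIT − I) = €178,913.20 / €63,713.20 = 2.8081.
EPS therefore changes by 2.8081 × (+19.6%) = +55.0%.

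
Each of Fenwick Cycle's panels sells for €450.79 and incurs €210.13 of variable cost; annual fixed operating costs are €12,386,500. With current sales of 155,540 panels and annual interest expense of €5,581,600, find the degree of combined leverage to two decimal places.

Contribution at this volume is 155,540 × €240.66 = €37,432,256.40.
EBIT = €37,432,256.40 − €12,386,500 = €25,045,756.40. Interest = €5,581,600.00.
DOL = €37,432,256.40 ÷ €25,045,756.40 = 1.4946; DFL = €25,045,756.40 ÷ €19,464,156.40 = 1.2868.
Combined leverage = 1.4946 × 1.2868 = 1.9233.

1.92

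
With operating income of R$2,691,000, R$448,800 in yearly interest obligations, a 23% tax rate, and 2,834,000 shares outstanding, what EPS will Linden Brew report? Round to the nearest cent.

R$0.61

Interest = R$448,800.00, so EBT = R$2,691,000 − R$448,800.00 = R$2,242,200.00.
Net income = R$2,242,200.00 × (1 − 0.23) = R$1,726,494.00.
Per share: R$1,726,494.00 / 2,834,000 shares = R$0.61.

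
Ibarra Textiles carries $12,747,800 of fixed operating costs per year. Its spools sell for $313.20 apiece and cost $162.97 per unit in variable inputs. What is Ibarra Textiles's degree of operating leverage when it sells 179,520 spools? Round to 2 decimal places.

1.90

Contribution at this volume is 179,520 × $150.23 = $26,969,289.60.
Operating income = contribution − fixed costs = $26,969,289.60 − $12,747,800 = $14,221,489.60.
Degree of operating leverage = $26,969,289.60 / $14,221,489.60 = 1.8964.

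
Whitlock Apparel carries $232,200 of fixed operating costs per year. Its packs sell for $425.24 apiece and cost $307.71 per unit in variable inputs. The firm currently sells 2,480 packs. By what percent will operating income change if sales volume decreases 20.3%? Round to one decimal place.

-99.8%

Total contribution margin = 2,480 × $117.53 = $291,474.40.
EBIT = $291,474.40 − $232,200 = $59,274.40.
DOL = contribution ÷ EBIT = $291,474.40 ÷ $59,274.40 = 4.9174.
%ΔEBIT = DOL × %ΔSales = 4.9174 × -20.3% = -99.8%.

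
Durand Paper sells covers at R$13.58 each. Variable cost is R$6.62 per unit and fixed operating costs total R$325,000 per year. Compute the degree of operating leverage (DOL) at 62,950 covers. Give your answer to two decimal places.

Total contribution margin = 62,950 × R$6.96 = R$438,132.00.
Operating income = contribution − fixed costs = R$438,132.00 − R$325,000 = R$113,132.00.
Degree of operating leverage = R$438,132.00 / R$113,132.00 = 3.8728.

3.87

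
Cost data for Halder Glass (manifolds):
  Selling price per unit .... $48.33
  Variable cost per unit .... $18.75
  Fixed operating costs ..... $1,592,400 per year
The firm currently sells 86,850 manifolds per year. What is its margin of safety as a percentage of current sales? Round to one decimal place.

38.0%

Contribution margin per unit = $48.33 − $18.75 = $29.58. Break-even units = $1,592,400 ÷ $29.58 = 53,833.67; break-even revenue = 53,833.67 × $48.33 = $2,601,781.34.
Current sales = 86,850 × $48.33 = $4,197,460.50.
Margin of safety = ($4,197,460.50 − $2,601,781.34) ÷ $4,197,460.50 = 38.0%.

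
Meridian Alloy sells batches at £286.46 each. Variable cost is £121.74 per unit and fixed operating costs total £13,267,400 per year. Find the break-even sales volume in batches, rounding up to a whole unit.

80,546 batches

Each unit contributes £286.46 − £121.74 = £164.72.
Break-even volume = fixed costs ÷ CM per unit = £13,267,400 ÷ £164.72 = 80,545.17, so 80,546 batches.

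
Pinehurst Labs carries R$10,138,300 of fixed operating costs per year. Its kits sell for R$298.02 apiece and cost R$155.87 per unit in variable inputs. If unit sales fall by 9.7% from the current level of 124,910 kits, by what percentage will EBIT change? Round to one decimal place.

-22.6%

At 124,910 units, contribution = 124,910 × R$142.15 = R$17,755,956.50.
Operating income = contribution − fixed costs = R$17,755,956.50 − R$10,138,300 = R$7,617,656.50.
Degree of operating leverage = R$17,755,956.50 / R$7,617,656.50 = 2.3309.
%ΔEBIT = DOL × %ΔSales = 2.3309 × -9.7% = -22.6%.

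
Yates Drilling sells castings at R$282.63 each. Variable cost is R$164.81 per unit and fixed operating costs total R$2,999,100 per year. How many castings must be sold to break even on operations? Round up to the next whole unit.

Contribution margin per unit = R$282.63 − R$164.81 = R$117.82.
Break-even volume = fixed costs ÷ CM per unit = R$2,999,100 ÷ R$117.82 = 25,454.93, so 25,455 castings.

25,455 castings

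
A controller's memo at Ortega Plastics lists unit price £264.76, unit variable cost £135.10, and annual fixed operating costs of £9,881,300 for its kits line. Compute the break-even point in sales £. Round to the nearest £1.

£20,177,179

CM per unit = £264.76 − £135.10 = £129.66; CM ratio = £129.66 / £264.76 = 0.4897.
Break-even revenue = fixed costs × price ÷ CM = £9,881,300 × £264.76 ÷ £129.66 = £20,177,179.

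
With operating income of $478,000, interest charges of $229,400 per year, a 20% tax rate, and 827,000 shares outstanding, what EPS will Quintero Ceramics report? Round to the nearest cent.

$0.24

Pre-tax income = $478,000 − $229,400.00 = $248,600.00.
Net income = $248,600.00 × (1 − 0.20) = $198,880.00.
EPS = $198,880.00 ÷ 827,000 = $0.24.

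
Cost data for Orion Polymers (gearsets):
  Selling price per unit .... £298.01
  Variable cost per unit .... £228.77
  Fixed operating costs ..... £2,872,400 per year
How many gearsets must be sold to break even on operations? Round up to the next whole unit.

Contribution margin per unit = £298.01 − £228.77 = £69.24.
Break-even Q = £2,872,400 / £69.24 = 41,484.69 → 41,485 gearsets.

41,485 gearsets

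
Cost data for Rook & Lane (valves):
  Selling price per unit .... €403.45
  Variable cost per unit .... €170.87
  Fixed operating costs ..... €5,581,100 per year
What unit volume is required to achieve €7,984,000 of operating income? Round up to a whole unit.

58,325 valves

Each unit contributes €403.45 − €170.87 = €232.58.
Required volume = (fixed costs + target profit) ÷ CM = (€5,581,100 + €7,984,000) ÷ €232.58 = 58,324.45, so 58,325 valves.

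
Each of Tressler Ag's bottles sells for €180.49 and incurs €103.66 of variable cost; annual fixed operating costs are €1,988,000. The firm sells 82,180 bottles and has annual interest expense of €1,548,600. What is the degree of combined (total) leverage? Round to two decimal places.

Total contribution margin = 82,180 × €76.83 = €6,313,889.40.
Operating income = contribution − fixed costs = €6,313,889.40 − €1,988,000 = €4,325,889.40. Interest = €1,548,600.00, so EBIT − I = €2,777,289.40.
DCL = contribution ÷ (EBIT − I) = €6,313,889.40 ÷ €2,777,289.40 = 2.2734.

2.27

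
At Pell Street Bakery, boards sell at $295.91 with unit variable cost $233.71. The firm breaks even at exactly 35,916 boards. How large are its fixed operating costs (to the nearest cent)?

$2,233,975.20

Contribution margin per unit = $295.91 − $233.71 = $62.20.
Since BE = FC / CM, FC = 35,916 × $62.20 = $2,233,975.20.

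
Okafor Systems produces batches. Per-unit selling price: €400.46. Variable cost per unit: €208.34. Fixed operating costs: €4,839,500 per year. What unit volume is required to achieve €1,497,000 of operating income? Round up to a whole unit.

Each unit contributes €400.46 − €208.34 = €192.12.
Need Q such that Q × €192.12 − €4,839,500 = €1,497,000, i.e. Q = €6,336,500 / €192.12 = 32,981.99 → 32,982.

32,982 batches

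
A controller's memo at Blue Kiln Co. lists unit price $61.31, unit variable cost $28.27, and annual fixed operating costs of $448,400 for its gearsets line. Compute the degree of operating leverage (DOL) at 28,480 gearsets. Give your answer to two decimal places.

Total contribution margin = 28,480 × $33.04 = $940,979.20.
Operating income = contribution − fixed costs = $940,979.20 − $448,400 = $492,579.20.
Degree of operating leverage = $940,979.20 / $492,579.20 = 1.9103.

1.91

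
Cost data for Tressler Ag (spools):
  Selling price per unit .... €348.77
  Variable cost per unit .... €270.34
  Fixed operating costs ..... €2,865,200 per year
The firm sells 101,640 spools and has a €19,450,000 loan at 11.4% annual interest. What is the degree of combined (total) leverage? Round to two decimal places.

2.76

Total contribution margin = 101,640 × €78.43 = €7,971,625.20.
EBIT = €7,971,625.20 − €2,865,200 = €5,106,425.20. Interest = €2,217,300.00, so EBIT − I = €2,889,125.20.
DCL = contribution ÷ (EBIT − I) = €7,971,625.20 ÷ €2,889,125.20 = 2.7592.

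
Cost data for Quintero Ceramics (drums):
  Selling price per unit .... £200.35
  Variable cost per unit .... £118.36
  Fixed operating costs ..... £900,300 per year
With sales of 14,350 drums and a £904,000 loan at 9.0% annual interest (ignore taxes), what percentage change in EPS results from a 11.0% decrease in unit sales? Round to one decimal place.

-66.4%

Total contribution margin = 14,350 × £81.99 = £1,176,556.50.
Operating income = contribution − fixed costs = £1,176,556.50 − £900,300 = £276,256.50.
Interest = £81,360.00, so EBIT − I = £194,896.50.
DCL = total CM / (EBIT − I) = £1,176,556.50 / £194,896.50 = 6.0368.
EPS therefore changes by 6.0368 × (-11.0%) = -66.4%.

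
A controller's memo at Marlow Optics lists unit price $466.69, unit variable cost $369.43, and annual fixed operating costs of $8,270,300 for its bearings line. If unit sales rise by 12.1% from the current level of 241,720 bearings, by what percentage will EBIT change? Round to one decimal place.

Contribution at this volume is 241,720 × $97.26 = $23,509,687.20.
EBIT = $23,509,687.20 − $8,270,300 = $15,239,387.20.
So DOL = total CM / EBIT = $23,509,687.20 / $15,239,387.20 = 1.5427.
So EBIT moves 1.5427 × (+12.1%) = +18.7%.

+18.7%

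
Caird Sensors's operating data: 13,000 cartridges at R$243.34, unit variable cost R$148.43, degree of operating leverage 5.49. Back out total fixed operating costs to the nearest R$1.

R$1,009,089

Total contribution margin = 13,000 × R$94.91 = R$1,233,830.00.
Since DOL = CM ÷ EBIT, EBIT = R$1,233,830.00 ÷ 5.49 = R$224,741.35.
And FC = contribution − EBIT = R$1,233,830.00 − R$224,741.35 = R$1,009,089.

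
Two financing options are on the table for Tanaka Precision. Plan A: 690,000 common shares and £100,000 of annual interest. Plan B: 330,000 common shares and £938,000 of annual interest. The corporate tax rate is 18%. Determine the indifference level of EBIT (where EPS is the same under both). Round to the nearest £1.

At indifference, (EBIT − 100,000)(1 − t)/690,000 = (EBIT − 938,000)(1 − t)/330,000.
The (1 − t) factor cancels: (EBIT − 100,000) × 330,000 = (EBIT − 938,000) × 690,000.
Solving, EBIT = (938,000·690,000 − 100,000·330,000) / (690,000 − 330,000) = 614,220,000,000 / 360,000 = 1,706,166.67.

£1,706,167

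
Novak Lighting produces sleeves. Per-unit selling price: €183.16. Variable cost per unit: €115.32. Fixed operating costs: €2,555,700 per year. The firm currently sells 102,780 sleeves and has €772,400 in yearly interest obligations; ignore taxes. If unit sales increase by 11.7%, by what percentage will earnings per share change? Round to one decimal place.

+22.4%

Contribution at this volume is 102,780 × €67.84 = €6,972,595.20.
Subtracting fixed costs: EBIT = €6,972,595.20 − €2,555,700 = €4,416,895.20.
After interest of €772,400.00, pre-tax earnings = €3,644,495.20.
DCL = total CM / (EBIT − I) = €6,972,595.20 / €3,644,495.20 = 1.9132.
%ΔEPS = DCL × %ΔSales = 1.9132 × +11.7% = +22.4%.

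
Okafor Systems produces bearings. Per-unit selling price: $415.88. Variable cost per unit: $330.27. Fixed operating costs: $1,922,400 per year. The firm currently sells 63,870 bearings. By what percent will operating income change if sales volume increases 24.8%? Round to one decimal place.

Total contribution margin = 63,870 × $85.61 = $5,467,910.70.
Operating income = contribution − fixed costs = $5,467,910.70 − $1,922,400 = $3,545,510.70.
Degree of operating leverage = $5,467,910.70 / $3,545,510.70 = 1.5422.
%ΔEBIT = DOL × %ΔSales = 1.5422 × +24.8% = +38.2%.

+38.2%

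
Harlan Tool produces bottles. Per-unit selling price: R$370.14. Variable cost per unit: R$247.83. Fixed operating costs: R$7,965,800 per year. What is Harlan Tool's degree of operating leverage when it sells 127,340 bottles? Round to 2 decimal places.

At 127,340 units, contribution = 127,340 × R$122.31 = R$15,574,955.40.
Operating income = contribution − fixed costs = R$15,574,955.40 − R$7,965,800 = R$7,609,155.40.
Degree of operating leverage = R$15,574,955.40 / R$7,609,155.40 = 2.0469.

2.05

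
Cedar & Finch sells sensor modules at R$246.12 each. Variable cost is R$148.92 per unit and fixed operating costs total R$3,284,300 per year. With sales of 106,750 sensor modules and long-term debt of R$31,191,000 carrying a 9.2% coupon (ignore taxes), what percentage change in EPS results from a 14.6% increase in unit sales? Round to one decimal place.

Total contribution margin = 106,750 × R$97.20 = R$10,376,100.00.
Subtracting fixed costs: EBIT = R$10,376,100.00 − R$3,284,300 = R$7,091,800.00.
After interest of R$2,869,572.00, pre-tax earnings = R$4,222,228.00.
DCL = total CM / (EBIT − I) = R$10,376,100.00 / R$4,222,228.00 = 2.4575.
%ΔEPS = DCL × %ΔSales = 2.4575 × +14.6% = +35.9%.

+35.9%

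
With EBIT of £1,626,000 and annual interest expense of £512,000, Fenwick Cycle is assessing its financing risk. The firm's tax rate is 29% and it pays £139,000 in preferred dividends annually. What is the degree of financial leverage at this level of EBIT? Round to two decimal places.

Interest = £512,000.00.
Pre-tax preferred-dividend burden = £139,000 ÷ (1 − 0.29) = £195,774.65.
DFL = EBIT ÷ [EBIT − I − D_p/(1−t)] = £1,626,000 ÷ [£1,626,000 − £512,000.00 − £195,774.65] = £1,626,000 ÷ £918,225.35 = 1.7708.

1.77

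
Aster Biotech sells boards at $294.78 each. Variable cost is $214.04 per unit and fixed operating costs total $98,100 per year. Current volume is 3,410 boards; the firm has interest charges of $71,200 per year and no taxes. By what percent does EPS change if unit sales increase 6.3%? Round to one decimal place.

+16.4%

Contribution at this volume is 3,410 × $80.74 = $275,323.40.
Subtracting fixed costs: EBIT = $275,323.40 − $98,100 = $177,223.40.
After interest of $71,200.00, pre-tax earnings = $106,023.40.
DCL = total CM / (EBIT − I) = $275,323.40 / $106,023.40 = 2.5968.
EPS therefore changes by 2.5968 × (+6.3%) = +16.4%.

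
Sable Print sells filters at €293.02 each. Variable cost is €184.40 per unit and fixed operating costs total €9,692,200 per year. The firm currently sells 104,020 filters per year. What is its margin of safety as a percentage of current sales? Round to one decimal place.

Contribution margin per unit = €293.02 − €184.40 = €108.62. Break-even units = €9,692,200 ÷ €108.62 = 89,230.34; break-even revenue = 89,230.34 × €293.02 = €26,146,275.49.
Actual sales revenue = 104,020 × €293.02 = €30,479,940.40.
Margin of safety = (€30,479,940.40 − €26,146,275.49) ÷ €30,479,940.40 = 14.2%.

14.2%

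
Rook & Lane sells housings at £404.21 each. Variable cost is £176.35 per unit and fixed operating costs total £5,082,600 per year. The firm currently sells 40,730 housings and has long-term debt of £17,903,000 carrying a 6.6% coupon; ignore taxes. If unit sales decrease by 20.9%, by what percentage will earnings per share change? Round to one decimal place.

Total contribution margin = 40,730 × £227.86 = £9,280,737.80.
EBIT = £9,280,737.80 − £5,082,600 = £4,198,137.80.
Interest = £1,181,598.00, so EBIT − I = £3,016,539.80.
DCL = total CM / (EBIT − I) = £9,280,737.80 / £3,016,539.80 = 3.0766.
EPS therefore changes by 3.0766 × (-20.9%) = -64.3%.

-64.3%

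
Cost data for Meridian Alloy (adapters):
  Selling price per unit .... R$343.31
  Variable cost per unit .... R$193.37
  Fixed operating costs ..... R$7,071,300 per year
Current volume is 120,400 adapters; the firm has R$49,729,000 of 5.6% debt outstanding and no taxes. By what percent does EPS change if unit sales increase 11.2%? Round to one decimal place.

Total contribution margin = 120,400 × R$149.94 = R$18,052,776.00.
Subtracting fixed costs: EBIT = R$18,052,776.00 − R$7,071,300 = R$10,981,476.00.
Interest = R$2,784,824.00, so EBIT − I = R$8,196,652.00.
Degree of combined leverage = contribution ÷ (EBIT − I) = R$18,052,776.00 ÷ R$8,196,652.00 = 2.2025.
EPS therefore changes by 2.2025 × (+11.2%) = +24.7%.

+24.7%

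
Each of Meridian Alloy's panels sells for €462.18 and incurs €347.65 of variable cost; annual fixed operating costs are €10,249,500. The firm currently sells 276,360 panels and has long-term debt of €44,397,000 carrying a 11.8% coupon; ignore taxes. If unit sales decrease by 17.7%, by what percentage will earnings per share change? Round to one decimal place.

Total contribution margin = 276,360 × €114.53 = €31,651,510.80.
EBIT = €31,651,510.80 − €10,249,500 = €21,402,010.80.
After interest of €5,238,846.00, pre-tax earnings = €16,163,164.80.
Degree of combined leverage = contribution ÷ (EBIT − I) = €31,651,510.80 ÷ €16,163,164.80 = 1.9582.
%ΔEPS = DCL × %ΔSales = 1.9582 × -17.7% = -34.7%.

-34.7%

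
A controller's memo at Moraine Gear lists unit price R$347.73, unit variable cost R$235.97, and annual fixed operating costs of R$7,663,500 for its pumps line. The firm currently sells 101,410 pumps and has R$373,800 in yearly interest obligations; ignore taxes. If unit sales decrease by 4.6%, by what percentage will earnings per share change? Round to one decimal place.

-15.8%

Contribution at this volume is 101,410 × R$111.76 = R$11,333,581.60.
Subtracting fixed costs: EBIT = R$11,333,581.60 − R$7,663,500 = R$3,670,081.60.
Interest = R$373,800.00, so EBIT − I = R$3,296,281.60.
Degree of combined leverage = contribution ÷ (EBIT − I) = R$11,333,581.60 ÷ R$3,296,281.60 = 3.4383.
EPS therefore changes by 3.4383 × (-4.6%) = -15.8%.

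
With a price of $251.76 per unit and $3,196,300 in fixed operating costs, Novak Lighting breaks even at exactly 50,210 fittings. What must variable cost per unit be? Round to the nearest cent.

At break-even, FC = Q × (P − VC), so P − VC = $3,196,300 ÷ 50,210 = $63.6586.
Hence VC = price − CM = $251.76 − $63.6586 = $188.10.

$188.10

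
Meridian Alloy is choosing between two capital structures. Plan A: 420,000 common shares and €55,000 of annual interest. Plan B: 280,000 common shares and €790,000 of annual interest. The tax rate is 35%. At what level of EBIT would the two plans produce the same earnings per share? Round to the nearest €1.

At indifference, (EBIT − 55,000)(1 − t)/420,000 = (EBIT − 790,000)(1 − t)/280,000.
The (1 − t) factor cancels: (EBIT − 55,000) × 280,000 = (EBIT − 790,000) × 420,000.
Solving, EBIT = (790,000·420,000 − 55,000·280,000) / (420,000 − 280,000) = 316,400,000,000 / 140,000 = 2,260,000.00.

€2,260,000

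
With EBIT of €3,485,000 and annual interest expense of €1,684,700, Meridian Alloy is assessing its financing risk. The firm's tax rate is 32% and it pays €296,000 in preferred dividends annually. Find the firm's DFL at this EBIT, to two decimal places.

Annual interest charges come to €1,684,700.00.
Pre-tax preferred-dividend burden = €296,000 ÷ (1 − 0.32) = €435,294.12.
DFL = EBIT ÷ [EBIT − I − D_p/(1−t)] = €3,485,000 ÷ [€3,485,000 − €1,684,700.00 − €435,294.12] = €3,485,000 ÷ €1,365,005.88 = 2.5531.

2.55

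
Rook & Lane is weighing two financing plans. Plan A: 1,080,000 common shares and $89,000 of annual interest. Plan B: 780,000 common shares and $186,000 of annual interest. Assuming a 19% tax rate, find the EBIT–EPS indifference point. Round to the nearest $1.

$438,200

At indifference, (EBIT − 89,000)(1 − t)/1,080,000 = (EBIT − 186,000)(1 − t)/780,000.
Cancelling (1 − t) and cross-multiplying: 780,000·(EBIT − 89,000) = 1,080,000·(EBIT − 186,000).
EBIT × (1,080,000 − 780,000) = 186,000 × 1,080,000 − 89,000 × 780,000 = 131,460,000,000, so EBIT = 131,460,000,000 ÷ 300,000 = 438,200.00.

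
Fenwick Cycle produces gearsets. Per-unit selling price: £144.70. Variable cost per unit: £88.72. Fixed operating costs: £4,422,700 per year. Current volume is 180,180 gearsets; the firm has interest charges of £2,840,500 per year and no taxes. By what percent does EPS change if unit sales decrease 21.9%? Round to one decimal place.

Contribution at this volume is 180,180 × £55.98 = £10,086,476.40.
EBIT = £10,086,476.40 − £4,422,700 = £5,663,776.40.
After interest of £2,840,500.00, pre-tax earnings = £2,823,276.40.
DCL = total CM / (EBIT − I) = £10,086,476.40 / £2,823,276.40 = 3.5726.
EPS therefore changes by 3.5726 × (-21.9%) = -78.2%.

-78.2%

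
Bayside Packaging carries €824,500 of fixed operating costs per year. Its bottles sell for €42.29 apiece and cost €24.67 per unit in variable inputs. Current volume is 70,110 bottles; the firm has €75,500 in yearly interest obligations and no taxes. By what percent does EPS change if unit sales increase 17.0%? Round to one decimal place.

At 70,110 units, contribution = 70,110 × €17.62 = €1,235,338.20.
Subtracting fixed costs: EBIT = €1,235,338.20 − €824,500 = €410,838.20.
After interest of €75,500.00, pre-tax earnings = €335,338.20.
DCL = total CM / (EBIT − I) = €1,235,338.20 / €335,338.20 = 3.6839.
%ΔEPS = DCL × %ΔSales = 3.6839 × +17.0% = +62.6%.

+62.6%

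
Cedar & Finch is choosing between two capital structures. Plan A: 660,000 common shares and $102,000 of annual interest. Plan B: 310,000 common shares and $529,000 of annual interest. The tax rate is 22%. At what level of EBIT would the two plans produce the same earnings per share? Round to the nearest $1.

Set EPS_A = EPS_B: (EBIT − $102,000)(1 − 0.22) ÷ 660,000 = (EBIT − $529,000)(1 − 0.22) ÷ 310,000.
The (1 − t) factor cancels: (EBIT − 102,000) × 310,000 = (EBIT − 529,000) × 660,000.
EBIT × (660,000 − 310,000) = 529,000 × 660,000 − 102,000 × 310,000 = 317,520,000,000, so EBIT = 317,520,000,000 ÷ 350,000 = 907,200.00.

$907,200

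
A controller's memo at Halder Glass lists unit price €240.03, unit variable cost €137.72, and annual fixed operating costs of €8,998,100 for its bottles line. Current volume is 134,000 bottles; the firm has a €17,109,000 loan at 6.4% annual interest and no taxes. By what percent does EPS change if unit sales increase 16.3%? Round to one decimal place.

At 134,000 units, contribution = 134,000 × €102.31 = €13,709,540.00.
Operating income = contribution − fixed costs = €13,709,540.00 − €8,998,100 = €4,711,440.00.
After interest of €1,094,976.00, pre-tax earnings = €3,616,464.00.
DCL = total CM / (EBIT − I) = €13,709,540.00 / €3,616,464.00 = 3.7909.
EPS therefore changes by 3.7909 × (+16.3%) = +61.8%.

+61.8%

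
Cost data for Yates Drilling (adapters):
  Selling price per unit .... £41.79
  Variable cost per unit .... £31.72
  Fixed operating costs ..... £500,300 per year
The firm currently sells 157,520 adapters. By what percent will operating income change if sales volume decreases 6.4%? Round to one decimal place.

Contribution at this volume is 157,520 × £10.07 = £1,586,226.40.
Operating income = contribution − fixed costs = £1,586,226.40 − £500,300 = £1,085,926.40.
So DOL = total CM / EBIT = £1,586,226.40 / £1,085,926.40 = 1.4607.
Operating income changes by 1.4607 × -6.4% = -9.3%.

-9.3%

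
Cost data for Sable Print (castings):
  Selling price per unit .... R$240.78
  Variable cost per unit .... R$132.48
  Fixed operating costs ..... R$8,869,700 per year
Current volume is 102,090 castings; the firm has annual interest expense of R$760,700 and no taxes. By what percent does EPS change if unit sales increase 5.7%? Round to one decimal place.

Total contribution margin = 102,090 × R$108.30 = R$11,056,347.00.
Subtracting fixed costs: EBIT = R$11,056,347.00 − R$8,869,700 = R$2,186,647.00.
Interest = R$760,700.00, so EBIT − I = R$1,425,947.00.
DCL = total CM / (EBIT − I) = R$11,056,347.00 / R$1,425,947.00 = 7.7537.
%ΔEPS = DCL × %ΔSales = 7.7537 × +5.7% = +44.2%.

+44.2%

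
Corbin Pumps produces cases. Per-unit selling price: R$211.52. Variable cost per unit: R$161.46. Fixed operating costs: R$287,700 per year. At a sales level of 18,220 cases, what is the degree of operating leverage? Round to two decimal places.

1.46

At 18,220 units, contribution = 18,220 × R$50.06 = R$912,093.20.
Subtracting fixed costs: EBIT = R$912,093.20 − R$287,700 = R$624,393.20.
DOL = contribution ÷ EBIT = R$912,093.20 ÷ R$624,393.20 = 1.4608.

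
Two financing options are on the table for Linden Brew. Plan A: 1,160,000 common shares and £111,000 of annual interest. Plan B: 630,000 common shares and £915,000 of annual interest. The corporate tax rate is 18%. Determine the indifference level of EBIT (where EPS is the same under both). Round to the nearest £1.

At indifference, (EBIT − 111,000)(1 − t)/1,160,000 = (EBIT − 915,000)(1 − t)/630,000.
Cancelling (1 − t) and cross-multiplying: 630,000·(EBIT − 111,000) = 1,160,000·(EBIT − 915,000).
Solving, EBIT = (915,000·1,160,000 − 111,000·630,000) / (1,160,000 − 630,000) = 991,470,000,000 / 530,000 = 1,870,698.11.

£1,870,698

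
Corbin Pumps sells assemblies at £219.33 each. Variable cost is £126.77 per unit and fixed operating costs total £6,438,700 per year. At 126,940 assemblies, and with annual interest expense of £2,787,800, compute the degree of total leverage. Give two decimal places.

At 126,940 units, contribution = 126,940 × £92.56 = £11,749,566.40.
Operating income = contribution − fixed costs = £11,749,566.40 − £6,438,700 = £5,310,866.40. Interest = £2,787,800.00, so EBIT − I = £2,523,066.40.
DCL = contribution ÷ (EBIT − I) = £11,749,566.40 ÷ £2,523,066.40 = 4.6569.

4.66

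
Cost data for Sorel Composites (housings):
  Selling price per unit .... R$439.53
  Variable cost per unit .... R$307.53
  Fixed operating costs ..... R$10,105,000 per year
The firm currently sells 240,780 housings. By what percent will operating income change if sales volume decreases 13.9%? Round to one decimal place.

At 240,780 units, contribution = 240,780 × R$132.00 = R$31,782,960.00.
Operating income = contribution − fixed costs = R$31,782,960.00 − R$10,105,000 = R$21,677,960.00.
DOL = contribution ÷ EBIT = R$31,782,960.00 ÷ R$21,677,960.00 = 1.4661.
%ΔEBIT = DOL × %ΔSales = 1.4661 × -13.9% = -20.4%.

-20.4%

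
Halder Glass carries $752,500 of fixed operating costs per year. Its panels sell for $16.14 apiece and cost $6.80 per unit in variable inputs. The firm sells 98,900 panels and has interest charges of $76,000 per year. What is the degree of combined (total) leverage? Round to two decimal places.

9.70

At 98,900 units, contribution = 98,900 × $9.34 = $923,726.00.
Subtracting fixed costs: EBIT = $923,726.00 − $752,500 = $171,226.00. Interest = $76,000.00, so EBIT − I = $95,226.00.
Degree of total leverage = total CM / (EBIT − interest) = $923,726.00 / $95,226.00 = 9.7004.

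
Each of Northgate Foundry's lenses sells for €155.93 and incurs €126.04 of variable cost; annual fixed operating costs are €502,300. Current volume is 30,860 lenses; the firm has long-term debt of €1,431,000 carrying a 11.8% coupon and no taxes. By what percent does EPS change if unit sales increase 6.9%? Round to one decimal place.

At 30,860 units, contribution = 30,860 × €29.89 = €922,405.40.
EBIT = €922,405.40 − €502,300 = €420,105.40.
After interest of €168,858.00, pre-tax earnings = €251,247.40.
Degree of combined leverage = contribution ÷ (EBIT − I) = €922,405.40 ÷ €251,247.40 = 3.6713.
EPS therefore changes by 3.6713 × (+6.9%) = +25.3%.

+25.3%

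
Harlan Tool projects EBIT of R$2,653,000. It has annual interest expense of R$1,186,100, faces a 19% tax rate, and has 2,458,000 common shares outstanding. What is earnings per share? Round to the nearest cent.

Pre-tax income = R$2,653,000 − R$1,186,100.00 = R$1,466,900.00.
After tax at 19%: net income = R$1,466,900.00 × 0.81 = R$1,188,189.00.
EPS = R$1,188,189.00 ÷ 2,458,000 = R$0.48.

R$0.48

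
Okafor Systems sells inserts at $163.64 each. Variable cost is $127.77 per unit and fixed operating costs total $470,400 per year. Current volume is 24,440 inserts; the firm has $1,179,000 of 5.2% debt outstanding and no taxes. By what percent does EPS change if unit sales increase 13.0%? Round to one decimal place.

Contribution at this volume is 24,440 × $35.87 = $876,662.80.
Operating income = contribution − fixed costs = $876,662.80 − $470,400 = $406,262.80.
Interest = $61,308.00, so EBIT − I = $344,954.80.
Degree of combined leverage = contribution ÷ (EBIT − I) = $876,662.80 ÷ $344,954.80 = 2.5414.
%ΔEPS = DCL × %ΔSales = 2.5414 × +13.0% = +33.0%.

+33.0%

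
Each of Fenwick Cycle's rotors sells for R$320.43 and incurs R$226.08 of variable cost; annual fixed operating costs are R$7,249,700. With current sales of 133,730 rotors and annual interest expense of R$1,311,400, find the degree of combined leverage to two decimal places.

Total contribution margin = 133,730 × R$94.35 = R$12,617,425.50.
Subtracting fixed costs: EBIT = R$12,617,425.50 − R$7,249,700 = R$5,367,725.50. Interest = R$1,311,400.00, so EBIT − I = R$4,056,325.50.
DCL = contribution ÷ (EBIT − I) = R$12,617,425.50 ÷ R$4,056,325.50 = 3.1106.

3.11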